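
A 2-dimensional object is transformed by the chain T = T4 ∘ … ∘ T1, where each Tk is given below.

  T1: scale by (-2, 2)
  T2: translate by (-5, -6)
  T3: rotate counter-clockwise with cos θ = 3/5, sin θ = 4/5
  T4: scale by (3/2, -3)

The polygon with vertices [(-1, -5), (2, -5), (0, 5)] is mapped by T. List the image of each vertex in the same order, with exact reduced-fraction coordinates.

T1 scale by (-2, 2): (-1, -5) → (2, -10); (2, -5) → (-4, -10); (0, 5) → (0, 10)
T2 translate by (-5, -6): (2, -10) → (-3, -16); (-4, -10) → (-9, -16); (0, 10) → (-5, 4)
T3 rotate counter-clockwise with cos θ = 3/5, sin θ = 4/5: (-3, -16) → (11, -12); (-9, -16) → (37/5, -84/5); (-5, 4) → (-31/5, -8/5)
T4 scale by (3/2, -3): (11, -12) → (33/2, 36); (37/5, -84/5) → (111/10, 252/5); (-31/5, -8/5) → (-93/10, 24/5)

image vertices: (33/2, 36), (111/10, 252/5), (-93/10, 24/5)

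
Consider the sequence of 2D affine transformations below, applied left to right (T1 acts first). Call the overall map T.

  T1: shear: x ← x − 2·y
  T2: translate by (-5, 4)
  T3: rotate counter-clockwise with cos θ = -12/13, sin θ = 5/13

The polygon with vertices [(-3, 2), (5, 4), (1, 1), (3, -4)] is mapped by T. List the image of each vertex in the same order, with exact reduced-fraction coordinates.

image vertices: (114/13, -132/13), (56/13, -136/13), (47/13, -90/13), (-72/13, 30/13)

T1 shear: x ← x − 2·y: (-3, 2) → (-7, 2); (5, 4) → (-3, 4); (1, 1) → (-1, 1); (3, -4) → (11, -4)
T2 translate by (-5, 4): (-7, 2) → (-12, 6); (-3, 4) → (-8, 8); (-1, 1) → (-6, 5); (11, -4) → (6, 0)
T3 rotate counter-clockwise with cos θ = -12/13, sin θ = 5/13: (-12, 6) → (114/13, -132/13); (-8, 8) → (56/13, -136/13); (-6, 5) → (47/13, -90/13); (6, 0) → (-72/13, 30/13)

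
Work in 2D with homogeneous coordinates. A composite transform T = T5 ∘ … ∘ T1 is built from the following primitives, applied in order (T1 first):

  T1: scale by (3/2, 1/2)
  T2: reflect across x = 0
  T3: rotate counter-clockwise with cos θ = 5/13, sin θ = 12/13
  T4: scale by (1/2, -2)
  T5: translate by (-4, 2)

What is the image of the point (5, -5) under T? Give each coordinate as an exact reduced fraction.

T1 scale by (3/2, 1/2): (5, -5) → (15/2, -5/2)
T2 reflect across x = 0: (15/2, -5/2) → (-15/2, -5/2)
T3 rotate counter-clockwise with cos θ = 5/13, sin θ = 12/13: (-15/2, -5/2) → (-15/26, -205/26)
T4 scale by (1/2, -2): (-15/26, -205/26) → (-15/52, 205/13)
T5 translate by (-4, 2): (-15/52, 205/13) → (-223/52, 231/13)

T(p) = (-223/52, 231/13)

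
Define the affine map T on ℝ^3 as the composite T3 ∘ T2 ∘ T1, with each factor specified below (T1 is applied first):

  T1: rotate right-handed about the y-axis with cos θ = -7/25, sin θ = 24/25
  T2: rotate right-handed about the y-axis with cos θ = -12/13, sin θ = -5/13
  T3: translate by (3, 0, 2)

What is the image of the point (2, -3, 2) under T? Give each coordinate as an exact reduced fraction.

T1 rotate right-handed about the y-axis with cos θ = -7/25, sin θ = 24/25: (2, -3, 2) → (34/25, -3, -62/25)
T2 rotate right-handed about the y-axis with cos θ = -12/13, sin θ = -5/13: (34/25, -3, -62/25) → (-98/325, -3, 914/325)
T3 translate by (3, 0, 2): (-98/325, -3, 914/325) → (877/325, -3, 1564/325)

T(p) = (877/325, -3, 1564/325)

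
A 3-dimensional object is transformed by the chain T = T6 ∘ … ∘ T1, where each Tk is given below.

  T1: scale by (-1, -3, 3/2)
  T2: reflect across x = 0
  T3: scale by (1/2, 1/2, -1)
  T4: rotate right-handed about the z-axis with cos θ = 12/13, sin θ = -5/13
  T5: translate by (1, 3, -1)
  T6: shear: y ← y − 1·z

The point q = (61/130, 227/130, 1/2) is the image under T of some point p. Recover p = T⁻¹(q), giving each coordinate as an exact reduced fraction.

p = (-2/5, 3/5, -1)

T1 = [-1 0 0 0; 0 -3 0 0; 0 0 3/2 0; 0 0 0 1]
T2·T1 = [1 0 0 0; 0 -3 0 0; 0 0 3/2 0; 0 0 0 1]
T3·…·T1 = [1/2 0 0 0; 0 -3/2 0 0; 0 0 -3/2 0; 0 0 0 1]
T4·…·T1 = [6/13 -15/26 0 0; -5/26 -18/13 0 0; 0 0 -3/2 0; 0 0 0 1]
T5·…·T1 = [6/13 -15/26 0 1; -5/26 -18/13 0 3; 0 0 -3/2 -1; 0 0 0 1]
T6·…·T1 = [6/13 -15/26 0 1; -5/26 -18/13 3/2 4; 0 0 -3/2 -1; 0 0 0 1]
det M = 9/8; M⁻¹ = [24/13 -10/13 -10/13 6/13; -10/39 -8/13 -8/13 82/39; 0 0 -2/3 -2/3; 0 0 0 1]
M⁻¹ · (61/130, 227/130, 1/2)ᵀ = (-2/5, 3/5, -1)ᵀ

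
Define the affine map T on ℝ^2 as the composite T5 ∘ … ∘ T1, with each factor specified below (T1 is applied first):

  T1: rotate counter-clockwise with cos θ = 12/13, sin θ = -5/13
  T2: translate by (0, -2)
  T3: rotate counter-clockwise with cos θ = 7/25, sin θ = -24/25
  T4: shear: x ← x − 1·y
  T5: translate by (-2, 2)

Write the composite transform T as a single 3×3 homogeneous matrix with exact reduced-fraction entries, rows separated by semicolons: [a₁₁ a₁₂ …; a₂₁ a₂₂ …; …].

T = [287/325 359/325 -84/25; -323/325 -36/325 36/25; 0 0 1]

T1 = [12/13 5/13 0; -5/13 12/13 0; 0 0 1]
T2·T1 = [12/13 5/13 0; -5/13 12/13 -2; 0 0 1]
T3·…·T1 = [-36/325 323/325 -48/25; -323/325 -36/325 -14/25; 0 0 1]
T4·…·T1 = [287/325 359/325 -34/25; -323/325 -36/325 -14/25; 0 0 1]
T5·…·T1 = [287/325 359/325 -84/25; -323/325 -36/325 36/25; 0 0 1]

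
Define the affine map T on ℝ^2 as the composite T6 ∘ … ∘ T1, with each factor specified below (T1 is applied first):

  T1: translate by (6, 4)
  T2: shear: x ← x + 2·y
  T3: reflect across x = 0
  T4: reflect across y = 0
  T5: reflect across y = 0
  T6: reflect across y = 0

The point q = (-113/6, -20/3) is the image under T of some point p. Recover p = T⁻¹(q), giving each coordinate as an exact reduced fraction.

T1 = [1 0 6; 0 1 4; 0 0 1]
T2·T1 = [1 2 14; 0 1 4; 0 0 1]
T3·…·T1 = [-1 -2 -14; 0 1 4; 0 0 1]
T4·…·T1 = [-1 -2 -14; 0 -1 -4; 0 0 1]
T5·…·T1 = [-1 -2 -14; 0 1 4; 0 0 1]
T6·…·T1 = [-1 -2 -14; 0 -1 -4; 0 0 1]
det M = 1; M⁻¹ = [-1 2 -6; 0 -1 -4; 0 0 1]
M⁻¹ · (-113/6, -20/3)ᵀ = (-1/2, 8/3)ᵀ

p = (-1/2, 8/3)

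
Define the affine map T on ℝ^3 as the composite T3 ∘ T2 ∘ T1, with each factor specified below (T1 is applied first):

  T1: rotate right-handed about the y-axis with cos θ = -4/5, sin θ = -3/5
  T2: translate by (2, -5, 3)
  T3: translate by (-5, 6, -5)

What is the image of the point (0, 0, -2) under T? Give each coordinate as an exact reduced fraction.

T(p) = (-9/5, 1, -2/5)

T1 rotate right-handed about the y-axis with cos θ = -4/5, sin θ = -3/5: (0, 0, -2) → (6/5, 0, 8/5)
T2 translate by (2, -5, 3): (6/5, 0, 8/5) → (16/5, -5, 23/5)
T3 translate by (-5, 6, -5): (16/5, -5, 23/5) → (-9/5, 1, -2/5)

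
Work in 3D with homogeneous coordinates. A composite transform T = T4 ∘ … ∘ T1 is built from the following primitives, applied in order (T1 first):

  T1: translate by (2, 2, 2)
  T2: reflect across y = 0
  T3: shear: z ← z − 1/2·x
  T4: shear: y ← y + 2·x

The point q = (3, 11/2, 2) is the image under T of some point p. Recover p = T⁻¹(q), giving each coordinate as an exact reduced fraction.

p = (1, -3/2, 3/2)

T1 = [1 0 0 2; 0 1 0 2; 0 0 1 2; 0 0 0 1]
T2·T1 = [1 0 0 2; 0 -1 0 -2; 0 0 1 2; 0 0 0 1]
T3·…·T1 = [1 0 0 2; 0 -1 0 -2; -1/2 0 1 1; 0 0 0 1]
T4·…·T1 = [1 0 0 2; 2 -1 0 2; -1/2 0 1 1; 0 0 0 1]
det M = -1; M⁻¹ = [1 0 0 -2; 2 -1 0 -2; 1/2 0 1 -2; 0 0 0 1]
M⁻¹ · (3, 11/2, 2)ᵀ = (1, -3/2, 3/2)ᵀ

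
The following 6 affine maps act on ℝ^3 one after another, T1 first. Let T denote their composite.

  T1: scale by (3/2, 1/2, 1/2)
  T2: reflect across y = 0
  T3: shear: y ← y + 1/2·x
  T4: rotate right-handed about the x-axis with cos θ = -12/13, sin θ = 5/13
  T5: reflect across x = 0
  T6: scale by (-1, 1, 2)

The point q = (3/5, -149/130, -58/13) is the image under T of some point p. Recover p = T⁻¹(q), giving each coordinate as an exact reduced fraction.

T1 = [3/2 0 0 0; 0 1/2 0 0; 0 0 1/2 0; 0 0 0 1]
T2·T1 = [3/2 0 0 0; 0 -1/2 0 0; 0 0 1/2 0; 0 0 0 1]
T3·…·T1 = [3/2 0 0 0; 3/4 -1/2 0 0; 0 0 1/2 0; 0 0 0 1]
T4·…·T1 = [3/2 0 0 0; -9/13 6/13 -5/26 0; 15/52 -5/26 -6/13 0; 0 0 0 1]
T5·…·T1 = [-3/2 0 0 0; -9/13 6/13 -5/26 0; 15/52 -5/26 -6/13 0; 0 0 0 1]
T6·…·T1 = [3/2 0 0 0; -9/13 6/13 -5/26 0; 15/26 -5/13 -12/13 0; 0 0 0 1]
det M = -3/4; M⁻¹ = [2/3 0 0 0; 1 24/13 -5/13 0; 0 -10/13 -12/13 0; 0 0 0 1]
M⁻¹ · (3/5, -149/130, -58/13)ᵀ = (2/5, 1/5, 5)ᵀ

p = (2/5, 1/5, 5)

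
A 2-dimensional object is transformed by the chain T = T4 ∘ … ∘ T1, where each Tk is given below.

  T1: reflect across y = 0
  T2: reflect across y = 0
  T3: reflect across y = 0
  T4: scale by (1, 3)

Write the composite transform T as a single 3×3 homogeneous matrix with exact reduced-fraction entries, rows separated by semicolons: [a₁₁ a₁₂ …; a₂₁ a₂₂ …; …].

T = [1 0 0; 0 -3 0; 0 0 1]

T1 = [1 0 0; 0 -1 0; 0 0 1]
T2·T1 = [1 0 0; 0 1 0; 0 0 1]
T3·…·T1 = [1 0 0; 0 -1 0; 0 0 1]
T4·…·T1 = [1 0 0; 0 -3 0; 0 0 1]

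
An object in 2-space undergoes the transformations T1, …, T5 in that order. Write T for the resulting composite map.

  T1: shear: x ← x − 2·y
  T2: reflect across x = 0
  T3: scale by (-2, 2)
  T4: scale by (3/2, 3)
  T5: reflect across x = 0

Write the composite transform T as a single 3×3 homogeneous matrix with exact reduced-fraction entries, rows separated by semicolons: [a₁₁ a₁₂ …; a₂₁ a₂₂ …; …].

T = [-3 6 0; 0 6 0; 0 0 1]

T1 = [1 -2 0; 0 1 0; 0 0 1]
T2·T1 = [-1 2 0; 0 1 0; 0 0 1]
T3·…·T1 = [2 -4 0; 0 2 0; 0 0 1]
T4·…·T1 = [3 -6 0; 0 6 0; 0 0 1]
T5·…·T1 = [-3 6 0; 0 6 0; 0 0 1]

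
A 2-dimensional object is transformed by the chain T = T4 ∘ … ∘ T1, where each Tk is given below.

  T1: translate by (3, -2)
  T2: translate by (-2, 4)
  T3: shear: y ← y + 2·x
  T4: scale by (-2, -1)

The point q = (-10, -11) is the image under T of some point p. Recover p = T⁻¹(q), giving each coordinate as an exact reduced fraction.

T1 = [1 0 3; 0 1 -2; 0 0 1]
T2·T1 = [1 0 1; 0 1 2; 0 0 1]
T3·…·T1 = [1 0 1; 2 1 4; 0 0 1]
T4·…·T1 = [-2 0 -2; -2 -1 -4; 0 0 1]
det M = 2; M⁻¹ = [-1/2 0 -1; 1 -1 -2; 0 0 1]
M⁻¹ · (-10, -11)ᵀ = (4, -1)ᵀ

p = (4, -1)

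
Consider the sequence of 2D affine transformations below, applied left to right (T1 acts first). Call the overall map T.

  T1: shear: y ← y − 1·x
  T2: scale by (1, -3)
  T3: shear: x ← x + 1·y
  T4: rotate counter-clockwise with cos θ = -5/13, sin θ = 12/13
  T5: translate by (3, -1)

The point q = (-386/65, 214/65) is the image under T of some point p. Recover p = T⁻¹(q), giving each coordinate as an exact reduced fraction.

T1 = [1 0 0; -1 1 0; 0 0 1]
T2·T1 = [1 0 0; 3 -3 0; 0 0 1]
T3·…·T1 = [4 -3 0; 3 -3 0; 0 0 1]
T4·…·T1 = [-56/13 51/13 0; 33/13 -21/13 0; 0 0 1]
T5·…·T1 = [-56/13 51/13 3; 33/13 -21/13 -1; 0 0 1]
det M = -3; M⁻¹ = [7/13 17/13 -4/13; 11/13 56/39 -43/39; 0 0 1]
M⁻¹ · (-386/65, 214/65)ᵀ = (4/5, -7/5)ᵀ

p = (4/5, -7/5)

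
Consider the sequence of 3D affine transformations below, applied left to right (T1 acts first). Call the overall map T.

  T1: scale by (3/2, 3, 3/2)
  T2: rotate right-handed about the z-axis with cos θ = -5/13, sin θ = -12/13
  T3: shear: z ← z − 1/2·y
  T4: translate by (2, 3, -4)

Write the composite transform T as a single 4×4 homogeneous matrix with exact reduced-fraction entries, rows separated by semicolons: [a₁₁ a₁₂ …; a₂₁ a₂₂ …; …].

T = [-15/26 36/13 0 2; -18/13 -15/13 0 3; 9/13 15/26 3/2 -4; 0 0 0 1]

T1 = [3/2 0 0 0; 0 3 0 0; 0 0 3/2 0; 0 0 0 1]
T2·T1 = [-15/26 36/13 0 0; -18/13 -15/13 0 0; 0 0 3/2 0; 0 0 0 1]
T3·…·T1 = [-15/26 36/13 0 0; -18/13 -15/13 0 0; 9/13 15/26 3/2 0; 0 0 0 1]
T4·…·T1 = [-15/26 36/13 0 2; -18/13 -15/13 0 3; 9/13 15/26 3/2 -4; 0 0 0 1]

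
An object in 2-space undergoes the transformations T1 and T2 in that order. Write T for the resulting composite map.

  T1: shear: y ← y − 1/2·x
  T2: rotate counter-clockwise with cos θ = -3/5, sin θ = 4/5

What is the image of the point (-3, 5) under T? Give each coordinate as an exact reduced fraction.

T(p) = (-17/5, -63/10)

T1 shear: y ← y − 1/2·x: (-3, 5) → (-3, 13/2)
T2 rotate counter-clockwise with cos θ = -3/5, sin θ = 4/5: (-3, 13/2) → (-17/5, -63/10)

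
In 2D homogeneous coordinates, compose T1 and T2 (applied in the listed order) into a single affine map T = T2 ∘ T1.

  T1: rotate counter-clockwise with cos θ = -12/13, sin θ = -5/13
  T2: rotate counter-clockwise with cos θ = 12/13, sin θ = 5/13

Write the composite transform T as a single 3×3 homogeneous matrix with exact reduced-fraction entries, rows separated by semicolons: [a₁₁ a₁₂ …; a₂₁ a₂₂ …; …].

T = [-119/169 120/169 0; -120/169 -119/169 0; 0 0 1]

T1 = [-12/13 5/13 0; -5/13 -12/13 0; 0 0 1]
T2·T1 = [-119/169 120/169 0; -120/169 -119/169 0; 0 0 1]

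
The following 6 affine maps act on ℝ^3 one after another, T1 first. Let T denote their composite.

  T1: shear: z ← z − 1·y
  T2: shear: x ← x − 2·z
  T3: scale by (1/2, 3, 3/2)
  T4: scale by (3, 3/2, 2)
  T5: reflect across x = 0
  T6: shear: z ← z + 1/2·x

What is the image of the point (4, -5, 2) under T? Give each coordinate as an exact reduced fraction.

T(p) = (15, -45/2, 57/2)

T1 shear: z ← z − 1·y: (4, -5, 2) → (4, -5, 7)
T2 shear: x ← x − 2·z: (4, -5, 7) → (-10, -5, 7)
T3 scale by (1/2, 3, 3/2): (-10, -5, 7) → (-5, -15, 21/2)
T4 scale by (3, 3/2, 2): (-5, -15, 21/2) → (-15, -45/2, 21)
T5 reflect across x = 0: (-15, -45/2, 21) → (15, -45/2, 21)
T6 shear: z ← z + 1/2·x: (15, -45/2, 21) → (15, -45/2, 57/2)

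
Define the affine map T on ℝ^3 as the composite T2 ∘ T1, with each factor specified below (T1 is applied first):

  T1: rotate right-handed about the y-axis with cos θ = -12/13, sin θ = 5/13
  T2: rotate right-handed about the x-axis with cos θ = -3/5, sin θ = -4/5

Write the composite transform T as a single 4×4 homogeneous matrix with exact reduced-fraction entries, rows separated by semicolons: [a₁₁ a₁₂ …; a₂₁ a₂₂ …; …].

T1 = [-12/13 0 5/13 0; 0 1 0 0; -5/13 0 -12/13 0; 0 0 0 1]
T2·T1 = [-12/13 0 5/13 0; -4/13 -3/5 -48/65 0; 3/13 -4/5 36/65 0; 0 0 0 1]

T = [-12/13 0 5/13 0; -4/13 -3/5 -48/65 0; 3/13 -4/5 36/65 0; 0 0 0 1]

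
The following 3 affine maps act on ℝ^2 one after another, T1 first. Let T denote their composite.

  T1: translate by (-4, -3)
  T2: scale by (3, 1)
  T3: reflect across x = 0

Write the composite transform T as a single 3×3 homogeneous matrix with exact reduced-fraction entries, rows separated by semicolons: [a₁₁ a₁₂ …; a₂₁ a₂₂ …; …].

T1 = [1 0 -4; 0 1 -3; 0 0 1]
T2·T1 = [3 0 -12; 0 1 -3; 0 0 1]
T3·…·T1 = [-3 0 12; 0 1 -3; 0 0 1]

T = [-3 0 12; 0 1 -3; 0 0 1]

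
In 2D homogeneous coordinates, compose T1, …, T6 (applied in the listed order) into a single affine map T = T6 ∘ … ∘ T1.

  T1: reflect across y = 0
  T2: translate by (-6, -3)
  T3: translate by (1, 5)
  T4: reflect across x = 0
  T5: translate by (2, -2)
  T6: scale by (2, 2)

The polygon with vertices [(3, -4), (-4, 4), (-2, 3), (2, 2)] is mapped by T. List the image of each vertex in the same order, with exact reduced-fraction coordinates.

image vertices: (8, 8), (22, -8), (18, -6), (10, -4)

T1 reflect across y = 0: (3, -4) → (3, 4); (-4, 4) → (-4, -4); (-2, 3) → (-2, -3); (2, 2) → (2, -2)
T2 translate by (-6, -3): (3, 4) → (-3, 1); (-4, -4) → (-10, -7); (-2, -3) → (-8, -6); (2, -2) → (-4, -5)
T3 translate by (1, 5): (-3, 1) → (-2, 6); (-10, -7) → (-9, -2); (-8, -6) → (-7, -1); (-4, -5) → (-3, 0)
T4 reflect across x = 0: (-2, 6) → (2, 6); (-9, -2) → (9, -2); (-7, -1) → (7, -1); (-3, 0) → (3, 0)
T5 translate by (2, -2): (2, 6) → (4, 4); (9, -2) → (11, -4); (7, -1) → (9, -3); (3, 0) → (5, -2)
T6 scale by (2, 2): (4, 4) → (8, 8); (11, -4) → (22, -8); (9, -3) → (18, -6); (5, -2) → (10, -4)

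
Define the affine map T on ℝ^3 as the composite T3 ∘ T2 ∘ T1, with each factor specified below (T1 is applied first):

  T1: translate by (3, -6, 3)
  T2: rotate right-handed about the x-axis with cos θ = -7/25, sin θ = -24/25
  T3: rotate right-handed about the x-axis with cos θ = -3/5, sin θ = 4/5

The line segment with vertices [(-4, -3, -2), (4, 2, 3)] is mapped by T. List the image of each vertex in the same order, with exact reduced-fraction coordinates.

T1 translate by (3, -6, 3): (-4, -3, -2) → (-1, -9, 1); (4, 2, 3) → (7, -4, 6)
T2 rotate right-handed about the x-axis with cos θ = -7/25, sin θ = -24/25: (-1, -9, 1) → (-1, 87/25, 209/25); (7, -4, 6) → (7, 172/25, 54/25)
T3 rotate right-handed about the x-axis with cos θ = -3/5, sin θ = 4/5: (-1, 87/25, 209/25) → (-1, -1097/125, -279/125); (7, 172/25, 54/25) → (7, -732/125, 526/125)

image vertices: (-1, -1097/125, -279/125), (7, -732/125, 526/125)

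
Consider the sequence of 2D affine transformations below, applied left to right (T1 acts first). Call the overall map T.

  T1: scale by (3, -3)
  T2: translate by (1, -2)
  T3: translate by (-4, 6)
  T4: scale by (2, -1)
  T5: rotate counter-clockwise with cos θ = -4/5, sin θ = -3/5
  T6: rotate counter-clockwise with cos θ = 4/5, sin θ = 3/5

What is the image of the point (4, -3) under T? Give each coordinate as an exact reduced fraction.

T1 scale by (3, -3): (4, -3) → (12, 9)
T2 translate by (1, -2): (12, 9) → (13, 7)
T3 translate by (-4, 6): (13, 7) → (9, 13)
T4 scale by (2, -1): (9, 13) → (18, -13)
T5 rotate counter-clockwise with cos θ = -4/5, sin θ = -3/5: (18, -13) → (-111/5, -2/5)
T6 rotate counter-clockwise with cos θ = 4/5, sin θ = 3/5: (-111/5, -2/5) → (-438/25, -341/25)

T(p) = (-438/25, -341/25)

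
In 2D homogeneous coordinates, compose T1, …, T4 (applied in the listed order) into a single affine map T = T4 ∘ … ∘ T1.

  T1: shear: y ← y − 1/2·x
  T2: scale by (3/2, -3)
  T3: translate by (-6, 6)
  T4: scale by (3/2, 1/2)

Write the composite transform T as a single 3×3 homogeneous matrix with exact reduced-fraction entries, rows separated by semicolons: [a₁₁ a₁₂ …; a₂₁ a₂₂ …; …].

T1 = [1 0 0; -1/2 1 0; 0 0 1]
T2·T1 = [3/2 0 0; 3/2 -3 0; 0 0 1]
T3·…·T1 = [3/2 0 -6; 3/2 -3 6; 0 0 1]
T4·…·T1 = [9/4 0 -9; 3/4 -3/2 3; 0 0 1]

T = [9/4 0 -9; 3/4 -3/2 3; 0 0 1]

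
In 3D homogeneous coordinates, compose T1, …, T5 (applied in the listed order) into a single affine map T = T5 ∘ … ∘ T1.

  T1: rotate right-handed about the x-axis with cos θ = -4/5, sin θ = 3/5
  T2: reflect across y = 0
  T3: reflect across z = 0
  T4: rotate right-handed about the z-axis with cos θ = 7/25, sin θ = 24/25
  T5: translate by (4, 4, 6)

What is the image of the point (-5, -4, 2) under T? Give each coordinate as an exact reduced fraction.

T(p) = (113/25, -34/25, 10)

T1 rotate right-handed about the x-axis with cos θ = -4/5, sin θ = 3/5: (-5, -4, 2) → (-5, 2, -4)
T2 reflect across y = 0: (-5, 2, -4) → (-5, -2, -4)
T3 reflect across z = 0: (-5, -2, -4) → (-5, -2, 4)
T4 rotate right-handed about the z-axis with cos θ = 7/25, sin θ = 24/25: (-5, -2, 4) → (13/25, -134/25, 4)
T5 translate by (4, 4, 6): (13/25, -134/25, 4) → (113/25, -34/25, 10)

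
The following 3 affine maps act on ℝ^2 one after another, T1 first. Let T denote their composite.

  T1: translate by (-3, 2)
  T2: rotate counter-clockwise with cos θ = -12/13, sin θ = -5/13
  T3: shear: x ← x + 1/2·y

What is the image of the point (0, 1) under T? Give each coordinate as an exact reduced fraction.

T1 translate by (-3, 2): (0, 1) → (-3, 3)
T2 rotate counter-clockwise with cos θ = -12/13, sin θ = -5/13: (-3, 3) → (51/13, -21/13)
T3 shear: x ← x + 1/2·y: (51/13, -21/13) → (81/26, -21/13)

T(p) = (81/26, -21/13)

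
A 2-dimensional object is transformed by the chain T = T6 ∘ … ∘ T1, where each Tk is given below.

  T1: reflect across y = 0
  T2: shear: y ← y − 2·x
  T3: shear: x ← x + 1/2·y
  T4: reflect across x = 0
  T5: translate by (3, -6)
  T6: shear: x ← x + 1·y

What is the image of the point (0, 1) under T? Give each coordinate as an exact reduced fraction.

T1 reflect across y = 0: (0, 1) → (0, -1)
T2 shear: y ← y − 2·x: (0, -1) → (0, -1)
T3 shear: x ← x + 1/2·y: (0, -1) → (-1/2, -1)
T4 reflect across x = 0: (-1/2, -1) → (1/2, -1)
T5 translate by (3, -6): (1/2, -1) → (7/2, -7)
T6 shear: x ← x + 1·y: (7/2, -7) → (-7/2, -7)

T(p) = (-7/2, -7)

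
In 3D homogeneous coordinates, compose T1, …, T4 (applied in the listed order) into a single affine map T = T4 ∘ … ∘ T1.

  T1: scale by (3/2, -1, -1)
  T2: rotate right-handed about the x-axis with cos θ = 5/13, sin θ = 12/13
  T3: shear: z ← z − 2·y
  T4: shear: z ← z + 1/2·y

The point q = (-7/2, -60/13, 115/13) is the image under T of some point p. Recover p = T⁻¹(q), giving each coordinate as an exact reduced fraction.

T1 = [3/2 0 0 0; 0 -1 0 0; 0 0 -1 0; 0 0 0 1]
T2·T1 = [3/2 0 0 0; 0 -5/13 12/13 0; 0 -12/13 -5/13 0; 0 0 0 1]
T3·…·T1 = [3/2 0 0 0; 0 -5/13 12/13 0; 0 -2/13 -29/13 0; 0 0 0 1]
T4·…·T1 = [3/2 0 0 0; 0 -5/13 12/13 0; 0 -9/26 -23/13 0; 0 0 0 1]
det M = 3/2; M⁻¹ = [2/3 0 0 0; 0 -23/13 -12/13 0; 0 9/26 -5/13 0; 0 0 0 1]
M⁻¹ · (-7/2, -60/13, 115/13)ᵀ = (-7/3, 0, -5)ᵀ

p = (-7/3, 0, -5)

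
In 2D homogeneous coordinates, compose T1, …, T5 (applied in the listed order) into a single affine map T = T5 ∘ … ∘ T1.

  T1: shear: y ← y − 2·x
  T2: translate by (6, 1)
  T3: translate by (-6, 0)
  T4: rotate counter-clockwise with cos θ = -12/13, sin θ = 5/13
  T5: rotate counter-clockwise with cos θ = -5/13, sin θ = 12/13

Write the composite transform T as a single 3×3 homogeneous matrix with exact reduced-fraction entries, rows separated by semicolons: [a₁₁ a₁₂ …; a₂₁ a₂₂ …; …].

T = [-2 1 1; -1 0 0; 0 0 1]

T1 = [1 0 0; -2 1 0; 0 0 1]
T2·T1 = [1 0 6; -2 1 1; 0 0 1]
T3·…·T1 = [1 0 0; -2 1 1; 0 0 1]
T4·…·T1 = [-2/13 -5/13 -5/13; 29/13 -12/13 -12/13; 0 0 1]
T5·…·T1 = [-2 1 1; -1 0 0; 0 0 1]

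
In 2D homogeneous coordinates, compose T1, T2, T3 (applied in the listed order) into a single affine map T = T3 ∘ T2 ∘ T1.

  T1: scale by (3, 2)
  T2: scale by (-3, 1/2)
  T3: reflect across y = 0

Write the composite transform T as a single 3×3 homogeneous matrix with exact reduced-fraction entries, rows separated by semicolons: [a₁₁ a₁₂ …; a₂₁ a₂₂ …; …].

T1 = [3 0 0; 0 2 0; 0 0 1]
T2·T1 = [-9 0 0; 0 1 0; 0 0 1]
T3·…·T1 = [-9 0 0; 0 -1 0; 0 0 1]

T = [-9 0 0; 0 -1 0; 0 0 1]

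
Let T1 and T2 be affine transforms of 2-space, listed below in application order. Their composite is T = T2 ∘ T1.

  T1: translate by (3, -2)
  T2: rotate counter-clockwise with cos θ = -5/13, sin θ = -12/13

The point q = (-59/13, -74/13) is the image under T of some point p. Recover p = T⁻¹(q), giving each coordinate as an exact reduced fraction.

p = (4, 0)

T1 = [1 0 3; 0 1 -2; 0 0 1]
T2·T1 = [-5/13 12/13 -3; -12/13 -5/13 -2; 0 0 1]
det M = 1; M⁻¹ = [-5/13 -12/13 -3; 12/13 -5/13 2; 0 0 1]
M⁻¹ · (-59/13, -74/13)ᵀ = (4, 0)ᵀ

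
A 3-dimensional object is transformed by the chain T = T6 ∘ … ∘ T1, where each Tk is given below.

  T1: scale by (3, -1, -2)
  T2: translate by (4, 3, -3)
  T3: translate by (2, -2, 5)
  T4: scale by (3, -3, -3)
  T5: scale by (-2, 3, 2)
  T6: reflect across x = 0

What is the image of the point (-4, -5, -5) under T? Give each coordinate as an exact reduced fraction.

T(p) = (-36, -54, -72)

T1 scale by (3, -1, -2): (-4, -5, -5) → (-12, 5, 10)
T2 translate by (4, 3, -3): (-12, 5, 10) → (-8, 8, 7)
T3 translate by (2, -2, 5): (-8, 8, 7) → (-6, 6, 12)
T4 scale by (3, -3, -3): (-6, 6, 12) → (-18, -18, -36)
T5 scale by (-2, 3, 2): (-18, -18, -36) → (36, -54, -72)
T6 reflect across x = 0: (36, -54, -72) → (-36, -54, -72)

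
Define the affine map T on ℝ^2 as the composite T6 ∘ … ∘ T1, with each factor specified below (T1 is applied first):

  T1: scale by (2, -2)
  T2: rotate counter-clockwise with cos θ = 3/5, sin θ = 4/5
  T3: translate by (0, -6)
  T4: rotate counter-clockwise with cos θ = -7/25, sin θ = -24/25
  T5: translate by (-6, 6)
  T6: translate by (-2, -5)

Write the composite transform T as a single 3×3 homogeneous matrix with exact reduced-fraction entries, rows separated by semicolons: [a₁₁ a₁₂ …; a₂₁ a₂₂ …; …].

T = [6/5 -8/5 -344/25; -8/5 -6/5 67/25; 0 0 1]

T1 = [2 0 0; 0 -2 0; 0 0 1]
T2·T1 = [6/5 8/5 0; 8/5 -6/5 0; 0 0 1]
T3·…·T1 = [6/5 8/5 0; 8/5 -6/5 -6; 0 0 1]
T4·…·T1 = [6/5 -8/5 -144/25; -8/5 -6/5 42/25; 0 0 1]
T5·…·T1 = [6/5 -8/5 -294/25; -8/5 -6/5 192/25; 0 0 1]
T6·…·T1 = [6/5 -8/5 -344/25; -8/5 -6/5 67/25; 0 0 1]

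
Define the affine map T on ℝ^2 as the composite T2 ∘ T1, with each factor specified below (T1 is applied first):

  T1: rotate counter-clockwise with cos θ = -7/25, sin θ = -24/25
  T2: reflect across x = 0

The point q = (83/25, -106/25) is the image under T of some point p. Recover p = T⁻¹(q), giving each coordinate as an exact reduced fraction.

p = (5, -2)

T1 = [-7/25 24/25 0; -24/25 -7/25 0; 0 0 1]
T2·T1 = [7/25 -24/25 0; -24/25 -7/25 0; 0 0 1]
det M = -1; M⁻¹ = [7/25 -24/25 0; -24/25 -7/25 0; 0 0 1]
M⁻¹ · (83/25, -106/25)ᵀ = (5, -2)ᵀ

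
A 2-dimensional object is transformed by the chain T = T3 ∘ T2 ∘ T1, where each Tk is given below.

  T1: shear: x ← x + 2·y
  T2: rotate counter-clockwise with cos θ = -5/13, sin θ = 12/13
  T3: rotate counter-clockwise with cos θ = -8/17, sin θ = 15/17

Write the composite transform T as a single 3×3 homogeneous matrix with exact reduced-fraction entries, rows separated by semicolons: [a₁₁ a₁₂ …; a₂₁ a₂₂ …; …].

T1 = [1 2 0; 0 1 0; 0 0 1]
T2·T1 = [-5/13 -22/13 0; 12/13 19/13 0; 0 0 1]
T3·…·T1 = [-140/221 -109/221 0; -171/221 -482/221 0; 0 0 1]

T = [-140/221 -109/221 0; -171/221 -482/221 0; 0 0 1]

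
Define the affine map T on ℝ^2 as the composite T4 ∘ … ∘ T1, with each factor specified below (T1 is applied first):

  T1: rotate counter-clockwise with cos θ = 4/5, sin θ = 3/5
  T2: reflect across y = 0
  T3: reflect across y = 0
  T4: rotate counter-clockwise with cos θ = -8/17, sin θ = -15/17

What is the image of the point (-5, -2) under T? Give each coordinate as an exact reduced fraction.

T(p) = (-233/85, 394/85)

T1 rotate counter-clockwise with cos θ = 4/5, sin θ = 3/5: (-5, -2) → (-14/5, -23/5)
T2 reflect across y = 0: (-14/5, -23/5) → (-14/5, 23/5)
T3 reflect across y = 0: (-14/5, 23/5) → (-14/5, -23/5)
T4 rotate counter-clockwise with cos θ = -8/17, sin θ = -15/17: (-14/5, -23/5) → (-233/85, 394/85)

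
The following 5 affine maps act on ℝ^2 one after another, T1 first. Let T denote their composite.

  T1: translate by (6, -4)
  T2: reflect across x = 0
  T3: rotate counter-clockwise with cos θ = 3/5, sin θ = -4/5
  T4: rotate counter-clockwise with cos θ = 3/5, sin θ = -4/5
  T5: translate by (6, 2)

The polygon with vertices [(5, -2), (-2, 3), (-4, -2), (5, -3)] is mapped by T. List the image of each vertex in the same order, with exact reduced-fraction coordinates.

image vertices: (83/25, 356/25), (154/25, 153/25), (4/5, 28/5), (59/25, 363/25)

T1 translate by (6, -4): (5, -2) → (11, -6); (-2, 3) → (4, -1); (-4, -2) → (2, -6); (5, -3) → (11, -7)
T2 reflect across x = 0: (11, -6) → (-11, -6); (4, -1) → (-4, -1); (2, -6) → (-2, -6); (11, -7) → (-11, -7)
T3 rotate counter-clockwise with cos θ = 3/5, sin θ = -4/5: (-11, -6) → (-57/5, 26/5); (-4, -1) → (-16/5, 13/5); (-2, -6) → (-6, -2); (-11, -7) → (-61/5, 23/5)
T4 rotate counter-clockwise with cos θ = 3/5, sin θ = -4/5: (-57/5, 26/5) → (-67/25, 306/25); (-16/5, 13/5) → (4/25, 103/25); (-6, -2) → (-26/5, 18/5); (-61/5, 23/5) → (-91/25, 313/25)
T5 translate by (6, 2): (-67/25, 306/25) → (83/25, 356/25); (4/25, 103/25) → (154/25, 153/25); (-26/5, 18/5) → (4/5, 28/5); (-91/25, 313/25) → (59/25, 363/25)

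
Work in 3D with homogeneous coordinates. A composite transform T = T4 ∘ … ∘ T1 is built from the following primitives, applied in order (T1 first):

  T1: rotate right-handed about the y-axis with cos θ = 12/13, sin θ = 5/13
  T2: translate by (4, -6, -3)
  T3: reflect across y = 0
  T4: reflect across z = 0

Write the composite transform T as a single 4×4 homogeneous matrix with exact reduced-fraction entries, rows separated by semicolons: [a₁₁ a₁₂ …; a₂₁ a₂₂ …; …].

T1 = [12/13 0 5/13 0; 0 1 0 0; -5/13 0 12/13 0; 0 0 0 1]
T2·T1 = [12/13 0 5/13 4; 0 1 0 -6; -5/13 0 12/13 -3; 0 0 0 1]
T3·…·T1 = [12/13 0 5/13 4; 0 -1 0 6; -5/13 0 12/13 -3; 0 0 0 1]
T4·…·T1 = [12/13 0 5/13 4; 0 -1 0 6; 5/13 0 -12/13 3; 0 0 0 1]

T = [12/13 0 5/13 4; 0 -1 0 6; 5/13 0 -12/13 3; 0 0 0 1]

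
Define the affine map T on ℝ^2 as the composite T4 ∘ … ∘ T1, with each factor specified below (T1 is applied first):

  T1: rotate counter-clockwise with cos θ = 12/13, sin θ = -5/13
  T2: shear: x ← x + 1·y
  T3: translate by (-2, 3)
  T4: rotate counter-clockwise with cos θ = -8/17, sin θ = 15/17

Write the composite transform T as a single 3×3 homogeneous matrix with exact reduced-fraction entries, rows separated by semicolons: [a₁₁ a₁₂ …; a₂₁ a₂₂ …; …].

T = [19/221 -316/221 -29/17; 145/221 159/221 -54/17; 0 0 1]

T1 = [12/13 5/13 0; -5/13 12/13 0; 0 0 1]
T2·T1 = [7/13 17/13 0; -5/13 12/13 0; 0 0 1]
T3·…·T1 = [7/13 17/13 -2; -5/13 12/13 3; 0 0 1]
T4·…·T1 = [19/221 -316/221 -29/17; 145/221 159/221 -54/17; 0 0 1]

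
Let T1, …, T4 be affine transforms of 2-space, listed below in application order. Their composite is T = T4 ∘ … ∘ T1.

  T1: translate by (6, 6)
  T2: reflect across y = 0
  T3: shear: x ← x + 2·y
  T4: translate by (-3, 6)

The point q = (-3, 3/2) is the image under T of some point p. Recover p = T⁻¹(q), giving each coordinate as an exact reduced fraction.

p = (3, -3/2)

T1 = [1 0 6; 0 1 6; 0 0 1]
T2·T1 = [1 0 6; 0 -1 -6; 0 0 1]
T3·…·T1 = [1 -2 -6; 0 -1 -6; 0 0 1]
T4·…·T1 = [1 -2 -9; 0 -1 0; 0 0 1]
det M = -1; M⁻¹ = [1 -2 9; 0 -1 0; 0 0 1]
M⁻¹ · (-3, 3/2)ᵀ = (3, -3/2)ᵀ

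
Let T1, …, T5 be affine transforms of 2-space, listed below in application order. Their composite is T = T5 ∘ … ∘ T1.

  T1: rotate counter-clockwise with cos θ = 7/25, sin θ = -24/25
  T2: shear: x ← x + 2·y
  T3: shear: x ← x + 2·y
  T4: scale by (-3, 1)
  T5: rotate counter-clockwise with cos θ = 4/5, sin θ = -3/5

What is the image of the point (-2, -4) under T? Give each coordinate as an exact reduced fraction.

T1 rotate counter-clockwise with cos θ = 7/25, sin θ = -24/25: (-2, -4) → (-22/5, 4/5)
T2 shear: x ← x + 2·y: (-22/5, 4/5) → (-14/5, 4/5)
T3 shear: x ← x + 2·y: (-14/5, 4/5) → (-6/5, 4/5)
T4 scale by (-3, 1): (-6/5, 4/5) → (18/5, 4/5)
T5 rotate counter-clockwise with cos θ = 4/5, sin θ = -3/5: (18/5, 4/5) → (84/25, -38/25)

T(p) = (84/25, -38/25)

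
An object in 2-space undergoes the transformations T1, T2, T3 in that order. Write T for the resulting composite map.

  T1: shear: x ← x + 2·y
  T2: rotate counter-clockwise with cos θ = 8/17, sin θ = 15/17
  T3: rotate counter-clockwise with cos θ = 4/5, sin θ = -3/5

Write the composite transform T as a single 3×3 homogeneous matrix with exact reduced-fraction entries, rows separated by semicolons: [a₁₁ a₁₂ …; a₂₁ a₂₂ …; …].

T1 = [1 2 0; 0 1 0; 0 0 1]
T2·T1 = [8/17 1/17 0; 15/17 38/17 0; 0 0 1]
T3·…·T1 = [77/85 118/85 0; 36/85 149/85 0; 0 0 1]

T = [77/85 118/85 0; 36/85 149/85 0; 0 0 1]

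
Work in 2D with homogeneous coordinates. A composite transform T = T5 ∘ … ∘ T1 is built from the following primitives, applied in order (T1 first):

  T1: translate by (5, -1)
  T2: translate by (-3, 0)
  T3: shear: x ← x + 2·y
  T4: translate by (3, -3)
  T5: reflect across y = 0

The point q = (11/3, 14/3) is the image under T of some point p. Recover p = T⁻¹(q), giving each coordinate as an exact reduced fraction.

T1 = [1 0 5; 0 1 -1; 0 0 1]
T2·T1 = [1 0 2; 0 1 -1; 0 0 1]
T3·…·T1 = [1 2 0; 0 1 -1; 0 0 1]
T4·…·T1 = [1 2 3; 0 1 -4; 0 0 1]
T5·…·T1 = [1 2 3; 0 -1 4; 0 0 1]
det M = -1; M⁻¹ = [1 2 -11; 0 -1 4; 0 0 1]
M⁻¹ · (11/3, 14/3)ᵀ = (2, -2/3)ᵀ

p = (2, -2/3)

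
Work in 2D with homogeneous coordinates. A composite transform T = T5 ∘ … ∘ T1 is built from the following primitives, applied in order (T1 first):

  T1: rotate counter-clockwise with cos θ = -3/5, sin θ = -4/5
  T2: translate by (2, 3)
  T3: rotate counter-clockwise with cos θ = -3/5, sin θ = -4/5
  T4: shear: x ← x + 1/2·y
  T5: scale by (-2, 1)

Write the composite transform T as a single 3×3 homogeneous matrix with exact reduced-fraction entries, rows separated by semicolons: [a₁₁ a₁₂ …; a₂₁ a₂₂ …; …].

T = [-2/5 11/5 1; 24/25 -7/25 -17/5; 0 0 1]

T1 = [-3/5 4/5 0; -4/5 -3/5 0; 0 0 1]
T2·T1 = [-3/5 4/5 2; -4/5 -3/5 3; 0 0 1]
T3·…·T1 = [-7/25 -24/25 6/5; 24/25 -7/25 -17/5; 0 0 1]
T4·…·T1 = [1/5 -11/10 -1/2; 24/25 -7/25 -17/5; 0 0 1]
T5·…·T1 = [-2/5 11/5 1; 24/25 -7/25 -17/5; 0 0 1]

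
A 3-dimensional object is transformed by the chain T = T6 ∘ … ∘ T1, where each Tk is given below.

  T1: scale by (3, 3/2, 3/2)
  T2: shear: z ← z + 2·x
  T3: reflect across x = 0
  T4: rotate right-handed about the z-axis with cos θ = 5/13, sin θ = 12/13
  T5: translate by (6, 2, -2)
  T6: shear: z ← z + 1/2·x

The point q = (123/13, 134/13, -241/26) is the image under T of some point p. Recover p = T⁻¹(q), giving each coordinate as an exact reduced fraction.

p = (-3, 0, 4)

T1 = [3 0 0 0; 0 3/2 0 0; 0 0 3/2 0; 0 0 0 1]
T2·T1 = [3 0 0 0; 0 3/2 0 0; 6 0 3/2 0; 0 0 0 1]
T3·…·T1 = [-3 0 0 0; 0 3/2 0 0; 6 0 3/2 0; 0 0 0 1]
T4·…·T1 = [-15/13 -18/13 0 0; -36/13 15/26 0 0; 6 0 3/2 0; 0 0 0 1]
T5·…·T1 = [-15/13 -18/13 0 6; -36/13 15/26 0 2; 6 0 3/2 -2; 0 0 0 1]
T6·…·T1 = [-15/13 -18/13 0 6; -36/13 15/26 0 2; 141/26 -9/13 3/2 1; 0 0 0 1]
det M = -27/4; M⁻¹ = [-5/39 -4/13 0 18/13; -8/13 10/39 0 124/39; 7/39 16/13 2/3 -164/39; 0 0 0 1]
M⁻¹ · (123/13, 134/13, -241/26)ᵀ = (-3, 0, 4)ᵀ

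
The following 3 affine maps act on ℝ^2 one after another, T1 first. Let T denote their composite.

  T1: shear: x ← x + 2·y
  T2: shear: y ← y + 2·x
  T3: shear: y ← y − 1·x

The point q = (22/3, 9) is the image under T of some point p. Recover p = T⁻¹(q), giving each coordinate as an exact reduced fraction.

p = (4, 5/3)

T1 = [1 2 0; 0 1 0; 0 0 1]
T2·T1 = [1 2 0; 2 5 0; 0 0 1]
T3·…·T1 = [1 2 0; 1 3 0; 0 0 1]
det M = 1; M⁻¹ = [3 -2 0; -1 1 0; 0 0 1]
M⁻¹ · (22/3, 9)ᵀ = (4, 5/3)ᵀ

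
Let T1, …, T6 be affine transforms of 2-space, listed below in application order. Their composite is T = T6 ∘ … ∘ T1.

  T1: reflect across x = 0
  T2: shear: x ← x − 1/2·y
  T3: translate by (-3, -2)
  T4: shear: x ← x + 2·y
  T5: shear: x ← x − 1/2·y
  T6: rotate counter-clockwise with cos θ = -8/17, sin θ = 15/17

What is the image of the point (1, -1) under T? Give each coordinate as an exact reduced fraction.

T1 reflect across x = 0: (1, -1) → (-1, -1)
T2 shear: x ← x − 1/2·y: (-1, -1) → (-1/2, -1)
T3 translate by (-3, -2): (-1/2, -1) → (-7/2, -3)
T4 shear: x ← x + 2·y: (-7/2, -3) → (-19/2, -3)
T5 shear: x ← x − 1/2·y: (-19/2, -3) → (-8, -3)
T6 rotate counter-clockwise with cos θ = -8/17, sin θ = 15/17: (-8, -3) → (109/17, -96/17)

T(p) = (109/17, -96/17)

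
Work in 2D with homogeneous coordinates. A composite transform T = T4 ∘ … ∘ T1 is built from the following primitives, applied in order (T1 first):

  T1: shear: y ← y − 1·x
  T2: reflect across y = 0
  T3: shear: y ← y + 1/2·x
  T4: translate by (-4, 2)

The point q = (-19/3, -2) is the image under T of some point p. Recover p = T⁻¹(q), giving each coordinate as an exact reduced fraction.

p = (-7/3, 1/2)

T1 = [1 0 0; -1 1 0; 0 0 1]
T2·T1 = [1 0 0; 1 -1 0; 0 0 1]
T3·…·T1 = [1 0 0; 3/2 -1 0; 0 0 1]
T4·…·T1 = [1 0 -4; 3/2 -1 2; 0 0 1]
det M = -1; M⁻¹ = [1 0 4; 3/2 -1 8; 0 0 1]
M⁻¹ · (-19/3, -2)ᵀ = (-7/3, 1/2)ᵀ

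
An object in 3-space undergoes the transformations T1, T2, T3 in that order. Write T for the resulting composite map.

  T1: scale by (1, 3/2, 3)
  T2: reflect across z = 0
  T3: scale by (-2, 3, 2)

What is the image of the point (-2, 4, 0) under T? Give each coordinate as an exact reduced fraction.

T1 scale by (1, 3/2, 3): (-2, 4, 0) → (-2, 6, 0)
T2 reflect across z = 0: (-2, 6, 0) → (-2, 6, 0)
T3 scale by (-2, 3, 2): (-2, 6, 0) → (4, 18, 0)

T(p) = (4, 18, 0)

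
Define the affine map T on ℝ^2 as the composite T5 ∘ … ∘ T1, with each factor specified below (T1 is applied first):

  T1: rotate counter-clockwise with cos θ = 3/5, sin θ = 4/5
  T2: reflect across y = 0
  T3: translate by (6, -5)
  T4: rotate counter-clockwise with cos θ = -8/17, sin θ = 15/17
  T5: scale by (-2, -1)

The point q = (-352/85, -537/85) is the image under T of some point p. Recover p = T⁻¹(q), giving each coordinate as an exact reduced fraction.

T1 = [3/5 -4/5 0; 4/5 3/5 0; 0 0 1]
T2·T1 = [3/5 -4/5 0; -4/5 -3/5 0; 0 0 1]
T3·…·T1 = [3/5 -4/5 6; -4/5 -3/5 -5; 0 0 1]
T4·…·T1 = [36/85 77/85 27/17; 77/85 -36/85 130/17; 0 0 1]
T5·…·T1 = [-72/85 -154/85 -54/17; -77/85 36/85 -130/17; 0 0 1]
det M = -2; M⁻¹ = [-18/85 -77/85 -38/5; -77/170 36/85 9/5; 0 0 1]
M⁻¹ · (-352/85, -537/85)ᵀ = (-1, 1)ᵀ

p = (-1, 1)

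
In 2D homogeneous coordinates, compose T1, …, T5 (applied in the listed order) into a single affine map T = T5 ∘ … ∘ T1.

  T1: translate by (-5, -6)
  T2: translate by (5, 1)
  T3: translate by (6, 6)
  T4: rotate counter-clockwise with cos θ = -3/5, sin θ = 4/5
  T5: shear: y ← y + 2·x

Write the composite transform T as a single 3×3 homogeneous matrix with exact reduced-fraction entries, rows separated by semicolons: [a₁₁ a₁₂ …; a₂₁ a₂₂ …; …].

T1 = [1 0 -5; 0 1 -6; 0 0 1]
T2·T1 = [1 0 0; 0 1 -5; 0 0 1]
T3·…·T1 = [1 0 6; 0 1 1; 0 0 1]
T4·…·T1 = [-3/5 -4/5 -22/5; 4/5 -3/5 21/5; 0 0 1]
T5·…·T1 = [-3/5 -4/5 -22/5; -2/5 -11/5 -23/5; 0 0 1]

T = [-3/5 -4/5 -22/5; -2/5 -11/5 -23/5; 0 0 1]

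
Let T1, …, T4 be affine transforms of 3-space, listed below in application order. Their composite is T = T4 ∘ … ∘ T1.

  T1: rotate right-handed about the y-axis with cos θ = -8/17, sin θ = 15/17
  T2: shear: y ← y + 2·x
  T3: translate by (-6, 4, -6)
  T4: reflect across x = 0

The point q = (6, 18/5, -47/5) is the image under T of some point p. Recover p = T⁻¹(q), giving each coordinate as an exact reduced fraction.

T1 = [-8/17 0 15/17 0; 0 1 0 0; -15/17 0 -8/17 0; 0 0 0 1]
T2·T1 = [-8/17 0 15/17 0; -16/17 1 30/17 0; -15/17 0 -8/17 0; 0 0 0 1]
T3·…·T1 = [-8/17 0 15/17 -6; -16/17 1 30/17 4; -15/17 0 -8/17 -6; 0 0 0 1]
T4·…·T1 = [8/17 0 -15/17 6; -16/17 1 30/17 4; -15/17 0 -8/17 -6; 0 0 0 1]
det M = -1; M⁻¹ = [8/17 0 -15/17 -138/17; 2 1 0 -16; -15/17 0 -8/17 42/17; 0 0 0 1]
M⁻¹ · (6, 18/5, -47/5)ᵀ = (3, -2/5, 8/5)ᵀ

p = (3, -2/5, 8/5)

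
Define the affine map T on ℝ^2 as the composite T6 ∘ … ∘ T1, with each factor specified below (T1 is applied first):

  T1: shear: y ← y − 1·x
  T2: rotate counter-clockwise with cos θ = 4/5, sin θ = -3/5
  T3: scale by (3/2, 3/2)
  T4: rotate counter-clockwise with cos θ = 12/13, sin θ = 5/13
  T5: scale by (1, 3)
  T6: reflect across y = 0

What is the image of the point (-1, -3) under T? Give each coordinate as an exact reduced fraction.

T(p) = (-57/26, 99/13)

T1 shear: y ← y − 1·x: (-1, -3) → (-1, -2)
T2 rotate counter-clockwise with cos θ = 4/5, sin θ = -3/5: (-1, -2) → (-2, -1)
T3 scale by (3/2, 3/2): (-2, -1) → (-3, -3/2)
T4 rotate counter-clockwise with cos θ = 12/13, sin θ = 5/13: (-3, -3/2) → (-57/26, -33/13)
T5 scale by (1, 3): (-57/26, -33/13) → (-57/26, -99/13)
T6 reflect across y = 0: (-57/26, -99/13) → (-57/26, 99/13)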